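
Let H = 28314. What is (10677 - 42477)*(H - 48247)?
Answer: 633869400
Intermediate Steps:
(10677 - 42477)*(H - 48247) = (10677 - 42477)*(28314 - 48247) = -31800*(-19933) = 633869400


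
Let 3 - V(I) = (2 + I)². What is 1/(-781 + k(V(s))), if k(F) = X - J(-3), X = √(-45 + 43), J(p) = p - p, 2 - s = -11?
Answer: -781/609963 - I*√2/609963 ≈ -0.0012804 - 2.3185e-6*I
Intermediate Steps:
s = 13 (s = 2 - 1*(-11) = 2 + 11 = 13)
J(p) = 0
X = I*√2 (X = √(-2) = I*√2 ≈ 1.4142*I)
V(I) = 3 - (2 + I)²
k(F) = I*√2 (k(F) = I*√2 - 1*0 = I*√2 + 0 = I*√2)
1/(-781 + k(V(s))) = 1/(-781 + I*√2)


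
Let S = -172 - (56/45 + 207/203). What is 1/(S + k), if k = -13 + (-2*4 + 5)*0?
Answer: -9135/1710658 ≈ -0.0053400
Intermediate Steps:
k = -13 (k = -13 + (-8 + 5)*0 = -13 - 3*0 = -13 + 0 = -13)
S = -1591903/9135 (S = -172 - (56*(1/45) + 207*(1/203)) = -172 - (56/45 + 207/203) = -172 - 1*20683/9135 = -172 - 20683/9135 = -1591903/9135 ≈ -174.26)
1/(S + k) = 1/(-1591903/9135 - 13) = 1/(-1710658/9135) = -9135/1710658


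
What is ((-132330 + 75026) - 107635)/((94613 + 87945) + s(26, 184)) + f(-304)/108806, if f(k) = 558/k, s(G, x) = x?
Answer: -71786753047/79533704208 ≈ -0.90260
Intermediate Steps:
((-132330 + 75026) - 107635)/((94613 + 87945) + s(26, 184)) + f(-304)/108806 = ((-132330 + 75026) - 107635)/((94613 + 87945) + 184) + (558/(-304))/108806 = (-57304 - 107635)/(182558 + 184) + (558*(-1/304))*(1/108806) = -164939/182742 - 279/152*1/108806 = -164939*1/182742 - 279/16538512 = -8681/9618 - 279/16538512 = -71786753047/79533704208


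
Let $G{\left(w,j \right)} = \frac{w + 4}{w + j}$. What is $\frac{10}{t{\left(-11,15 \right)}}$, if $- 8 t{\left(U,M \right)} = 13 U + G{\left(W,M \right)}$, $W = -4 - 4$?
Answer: $\frac{112}{201} \approx 0.55721$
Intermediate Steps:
$W = -8$ ($W = -4 - 4 = -8$)
$G{\left(w,j \right)} = \frac{4 + w}{j + w}$
$t{\left(U,M \right)} = \frac{1}{2 \left(-8 + M\right)} - \frac{13 U}{8}$ ($t{\left(U,M \right)} = - \frac{13 U + \frac{4 - 8}{M - 8}}{8} = - \frac{13 U + \frac{1}{-8 + M} \left(-4\right)}{8} = - \frac{13 U - \frac{4}{-8 + M}}{8} = - \frac{- \frac{4}{-8 + M} + 13 U}{8} = \frac{1}{2 \left(-8 + M\right)} - \frac{13 U}{8}$)
$\frac{10}{t{\left(-11,15 \right)}} = \frac{10}{\frac{1}{8} \frac{1}{-8 + 15} \left(4 - - 143 \left(-8 + 15\right)\right)} = \frac{10}{\frac{1}{8} \cdot \frac{1}{7} \left(4 - \left(-143\right) 7\right)} = \frac{10}{\frac{1}{8} \cdot \frac{1}{7} \left(4 + 1001\right)} = \frac{10}{\frac{1}{8} \cdot \frac{1}{7} \cdot 1005} = \frac{10}{\frac{1005}{56}} = 10 \cdot \frac{56}{1005} = \frac{112}{201}$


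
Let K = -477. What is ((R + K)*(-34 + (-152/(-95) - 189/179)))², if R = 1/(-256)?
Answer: 13369477119928934481/52495974400 ≈ 2.5468e+8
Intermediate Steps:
R = -1/256 ≈ -0.0039063
((R + K)*(-34 + (-152/(-95) - 189/179)))² = ((-1/256 - 477)*(-34 + (-152/(-95) - 189/179)))² = (-122113*(-34 + (-152*(-1/95) - 189*1/179))/256)² = (-122113*(-34 + (8/5 - 189/179))/256)² = (-122113*(-34 + 487/895)/256)² = (-122113/256*(-29943/895))² = (3656429559/229120)² = 13369477119928934481/52495974400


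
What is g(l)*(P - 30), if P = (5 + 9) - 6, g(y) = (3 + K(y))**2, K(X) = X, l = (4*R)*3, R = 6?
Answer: -123750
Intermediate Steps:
l = 72 (l = (4*6)*3 = 24*3 = 72)
g(y) = (3 + y)**2
P = 8 (P = 14 - 6 = 8)
g(l)*(P - 30) = (3 + 72)**2*(8 - 30) = 75**2*(-22) = 5625*(-22) = -123750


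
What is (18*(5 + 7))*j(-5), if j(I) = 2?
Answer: 432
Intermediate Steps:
(18*(5 + 7))*j(-5) = (18*(5 + 7))*2 = (18*12)*2 = 216*2 = 432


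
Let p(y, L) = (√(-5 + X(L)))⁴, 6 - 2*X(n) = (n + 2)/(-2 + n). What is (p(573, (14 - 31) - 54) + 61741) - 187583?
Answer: -2682317751/21316 ≈ -1.2584e+5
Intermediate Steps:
X(n) = 3 - (2 + n)/(2*(-2 + n)) (X(n) = 3 - (n + 2)/(2*(-2 + n)) = 3 - (2 + n)/(2*(-2 + n)))
p(y, L) = (-5 + (-14 + 5*L)/(2*(-2 + L)))² (p(y, L) = (√(-5 + (-14 + 5*L)/(2*(-2 + L))))⁴ = (-5 + (-14 + 5*L)/(2*(-2 + L)))²)
(p(573, (14 - 31) - 54) + 61741) - 187583 = ((-6 + 5*((14 - 31) - 54))²/(4*(-2 + ((14 - 31) - 54))²) + 61741) - 187583 = ((-6 + 5*(-17 - 54))²/(4*(-2 + (-17 - 54))²) + 61741) - 187583 = ((-6 + 5*(-71))²/(4*(-2 - 71)²) + 61741) - 187583 = ((¼)*(-6 - 355)²/(-73)² + 61741) - 187583 = ((¼)*(-361)²*(1/5329) + 61741) - 187583 = ((¼)*130321*(1/5329) + 61741) - 187583 = (130321/21316 + 61741) - 187583 = 1316201477/21316 - 187583 = -2682317751/21316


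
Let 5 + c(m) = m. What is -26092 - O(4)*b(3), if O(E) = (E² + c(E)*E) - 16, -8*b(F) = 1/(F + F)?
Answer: -313105/12 ≈ -26092.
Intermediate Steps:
c(m) = -5 + m
b(F) = -1/(16*F) (b(F) = -1/(8*(F + F)) = -1/(2*F)/8 = -1/(16*F))
O(E) = -16 + E² + E*(-5 + E) (O(E) = (E² + (-5 + E)*E) - 16 = (E² + E*(-5 + E)) - 16 = -16 + E² + E*(-5 + E))
-26092 - O(4)*b(3) = -26092 - (-16 + 4² + 4*(-5 + 4))*(-1/16/3) = -26092 - (-16 + 16 + 4*(-1))*(-1/16*⅓) = -26092 - (-16 + 16 - 4)*(-1)/48 = -26092 - (-4)*(-1)/48 = -26092 - 1*1/12 = -26092 - 1/12 = -313105/12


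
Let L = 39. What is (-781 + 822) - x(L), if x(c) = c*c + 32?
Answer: -1512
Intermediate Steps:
x(c) = 32 + c² (x(c) = c² + 32 = 32 + c²)
(-781 + 822) - x(L) = (-781 + 822) - (32 + 39²) = 41 - (32 + 1521) = 41 - 1*1553 = 41 - 1553 = -1512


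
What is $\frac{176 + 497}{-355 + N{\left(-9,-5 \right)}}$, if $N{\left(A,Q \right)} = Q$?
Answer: $- \frac{673}{360} \approx -1.8694$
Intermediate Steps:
$\frac{176 + 497}{-355 + N{\left(-9,-5 \right)}} = \frac{176 + 497}{-355 - 5} = \frac{673}{-360} = 673 \left(- \frac{1}{360}\right) = - \frac{673}{360}$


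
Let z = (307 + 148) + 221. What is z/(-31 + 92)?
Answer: 676/61 ≈ 11.082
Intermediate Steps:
z = 676 (z = 455 + 221 = 676)
z/(-31 + 92) = 676/(-31 + 92) = 676/61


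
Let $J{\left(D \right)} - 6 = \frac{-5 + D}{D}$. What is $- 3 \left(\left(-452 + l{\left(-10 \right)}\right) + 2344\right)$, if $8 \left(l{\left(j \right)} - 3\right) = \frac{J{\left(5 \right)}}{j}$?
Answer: $- \frac{227391}{40} \approx -5684.8$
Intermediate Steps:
$J{\left(D \right)} = 6 + \frac{-5 + D}{D}$
$l{\left(j \right)} = 3 + \frac{3}{4 j}$ ($l{\left(j \right)} = 3 + \frac{\left(7 - \frac{5}{5}\right) \frac{1}{j}}{8} = 3 + \frac{\left(7 - 1\right) \frac{1}{j}}{8} = 3 + \frac{6 \frac{1}{j}}{8} = 3 + \frac{3}{4 j}$)
$- 3 \left(\left(-452 + l{\left(-10 \right)}\right) + 2344\right) = - 3 \left(\left(-452 + \left(3 + \frac{3}{4 \left(-10\right)}\right)\right) + 2344\right) = - 3 \left(\left(-452 + \left(3 + \frac{3}{4} \left(- \frac{1}{10}\right)\right)\right) + 2344\right) = - 3 \left(\left(-452 + \left(3 - \frac{3}{40}\right)\right) + 2344\right) = - 3 \left(\left(-452 + \frac{117}{40}\right) + 2344\right) = - 3 \left(- \frac{17963}{40} + 2344\right) = \left(-3\right) \frac{75797}{40} = - \frac{227391}{40}$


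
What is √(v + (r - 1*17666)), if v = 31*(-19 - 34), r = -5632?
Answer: 7*I*√509 ≈ 157.93*I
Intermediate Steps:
v = -1643 (v = 31*(-53) = -1643)
√(v + (r - 1*17666)) = √(-1643 + (-5632 - 1*17666)) = √(-1643 + (-5632 - 17666)) = √(-1643 - 23298) = √(-24941) = 7*I*√509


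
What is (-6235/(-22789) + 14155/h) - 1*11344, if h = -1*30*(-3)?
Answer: -4588703599/410202 ≈ -11186.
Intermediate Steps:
h = 90 (h = -30*(-3) = 90)
(-6235/(-22789) + 14155/h) - 1*11344 = (-6235/(-22789) + 14155/90) - 1*11344 = (-6235*(-1/22789) + 14155*(1/90)) - 11344 = (6235/22789 + 2831/18) - 11344 = 64627889/410202 - 11344 = -4588703599/410202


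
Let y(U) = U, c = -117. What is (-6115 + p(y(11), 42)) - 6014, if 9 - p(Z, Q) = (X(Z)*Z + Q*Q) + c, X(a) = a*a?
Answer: -15098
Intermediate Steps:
X(a) = a²
p(Z, Q) = 126 - Q² - Z³ (p(Z, Q) = 9 - ((Z²*Z + Q*Q) - 117) = 9 - ((Z³ + Q²) - 117) = 9 - ((Q² + Z³) - 117) = 9 - (-117 + Q² + Z³) = 9 + (117 - Q² - Z³) = 126 - Q² - Z³)
(-6115 + p(y(11), 42)) - 6014 = (-6115 + (126 - 1*42² - 1*11³)) - 6014 = (-6115 + (126 - 1*1764 - 1*1331)) - 6014 = (-6115 + (126 - 1764 - 1331)) - 6014 = (-6115 - 2969) - 6014 = -9084 - 6014 = -15098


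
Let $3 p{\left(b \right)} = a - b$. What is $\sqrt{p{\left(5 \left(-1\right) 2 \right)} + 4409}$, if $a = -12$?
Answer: $\frac{115 \sqrt{3}}{3} \approx 66.395$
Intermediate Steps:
$p{\left(b \right)} = -4 - \frac{b}{3}$ ($p{\left(b \right)} = \frac{-12 - b}{3} = -4 - \frac{b}{3}$)
$\sqrt{p{\left(5 \left(-1\right) 2 \right)} + 4409} = \sqrt{\left(-4 - \frac{5 \left(-1\right) 2}{3}\right) + 4409} = \sqrt{\left(-4 - \frac{\left(-5\right) 2}{3}\right) + 4409} = \sqrt{\left(-4 - - \frac{10}{3}\right) + 4409} = \sqrt{\left(-4 + \frac{10}{3}\right) + 4409} = \sqrt{- \frac{2}{3} + 4409} = \sqrt{\frac{13225}{3}} = \frac{115 \sqrt{3}}{3}$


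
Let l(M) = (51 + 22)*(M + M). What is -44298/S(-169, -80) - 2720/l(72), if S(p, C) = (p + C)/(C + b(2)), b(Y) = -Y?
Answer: -795517594/54531 ≈ -14588.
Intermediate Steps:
S(p, C) = (C + p)/(-2 + C) (S(p, C) = (p + C)/(C - 1*2) = (C + p)/(C - 2) = (C + p)/(-2 + C))
l(M) = 146*M (l(M) = 73*(2*M) = 146*M)
-44298/S(-169, -80) - 2720/l(72) = -44298*(-2 - 80)/(-80 - 169) - 2720/(146*72) = -44298/(-249/(-82)) - 2720/10512 = -44298/((-1/82*(-249))) - 2720*1/10512 = -44298/249/82 - 170/657 = -44298*82/249 - 170/657 = -1210812/83 - 170/657 = -795517594/54531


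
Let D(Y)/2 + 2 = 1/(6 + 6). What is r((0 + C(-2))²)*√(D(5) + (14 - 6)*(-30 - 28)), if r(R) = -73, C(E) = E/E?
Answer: -73*I*√16842/6 ≈ -1578.9*I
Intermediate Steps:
C(E) = 1
D(Y) = -23/6 (D(Y) = -4 + 2/(6 + 6) = -4 + 2/12 = -4 + 2*(1/12) = -4 + ⅙ = -23/6)
r((0 + C(-2))²)*√(D(5) + (14 - 6)*(-30 - 28)) = -73*√(-23/6 + (14 - 6)*(-30 - 28)) = -73*√(-23/6 + 8*(-58)) = -73*√(-23/6 - 464) = -73*I*√16842/6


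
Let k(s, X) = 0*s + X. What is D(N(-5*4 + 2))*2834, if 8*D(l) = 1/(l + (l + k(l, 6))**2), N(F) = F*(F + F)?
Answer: 1417/1713456 ≈ 0.00082698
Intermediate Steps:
k(s, X) = X (k(s, X) = 0 + X = X)
N(F) = 2*F**2 (N(F) = F*(2*F) = 2*F**2)
D(l) = 1/(8*(l + (6 + l)**2)) (D(l) = 1/(8*(l + (l + 6)**2)) = 1/(8*(l + (6 + l)**2)))
D(N(-5*4 + 2))*2834 = (1/(8*(2*(-5*4 + 2)**2 + (6 + 2*(-5*4 + 2)**2)**2)))*2834 = (1/(8*(2*(-20 + 2)**2 + (6 + 2*(-20 + 2)**2)**2)))*2834 = (1/(8*(2*(-18)**2 + (6 + 2*(-18)**2)**2)))*2834 = (1/(8*(2*324 + (6 + 2*324)**2)))*2834 = (1/(8*(648 + (6 + 648)**2)))*2834 = (1/(8*(648 + 654**2)))*2834 = (1/(8*(648 + 427716)))*2834 = ((1/8)/428364)*2834 = ((1/8)*(1/428364))*2834 = (1/3426912)*2834 = 1417/1713456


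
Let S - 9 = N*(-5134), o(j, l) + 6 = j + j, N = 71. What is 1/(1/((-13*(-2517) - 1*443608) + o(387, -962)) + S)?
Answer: -410119/149490426096 ≈ -2.7434e-6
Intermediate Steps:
o(j, l) = -6 + 2*j (o(j, l) = -6 + (j + j) = -6 + 2*j)
S = -364505 (S = 9 + 71*(-5134) = 9 - 364514 = -364505)
1/(1/((-13*(-2517) - 1*443608) + o(387, -962)) + S) = 1/(1/((-13*(-2517) - 1*443608) + (-6 + 2*387)) - 364505) = 1/(1/((32721 - 443608) + (-6 + 774)) - 364505) = 1/(1/(-410887 + 768) - 364505) = 1/(1/(-410119) - 364505) = 1/(-1/410119 - 364505) = 1/(-149490426096/410119) = -410119/149490426096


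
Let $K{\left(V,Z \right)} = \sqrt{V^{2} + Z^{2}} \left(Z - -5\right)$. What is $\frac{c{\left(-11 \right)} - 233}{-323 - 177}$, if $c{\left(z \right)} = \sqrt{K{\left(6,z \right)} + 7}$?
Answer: $\frac{233}{500} - \frac{\sqrt{7 - 6 \sqrt{157}}}{500} \approx 0.466 - 0.016514 i$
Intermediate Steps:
$K{\left(V,Z \right)} = \sqrt{V^{2} + Z^{2}} \left(5 + Z\right)$ ($K{\left(V,Z \right)} = \sqrt{V^{2} + Z^{2}} \left(Z + 5\right) = \sqrt{V^{2} + Z^{2}} \left(5 + Z\right)$)
$c{\left(z \right)} = \sqrt{7 + \sqrt{36 + z^{2}} \left(5 + z\right)}$ ($c{\left(z \right)} = \sqrt{\sqrt{6^{2} + z^{2}} \left(5 + z\right) + 7} = \sqrt{\sqrt{36 + z^{2}} \left(5 + z\right) + 7} = \sqrt{7 + \sqrt{36 + z^{2}} \left(5 + z\right)}$)
$\frac{c{\left(-11 \right)} - 233}{-323 - 177} = \frac{\sqrt{7 + \sqrt{36 + \left(-11\right)^{2}} \left(5 - 11\right)} - 233}{-323 - 177} = \frac{\sqrt{7 + \sqrt{36 + 121} \left(-6\right)} - 233}{-500} = \left(\sqrt{7 + \sqrt{157} \left(-6\right)} - 233\right) \left(- \frac{1}{500}\right) = \left(\sqrt{7 - 6 \sqrt{157}} - 233\right) \left(- \frac{1}{500}\right) = \left(-233 + \sqrt{7 - 6 \sqrt{157}}\right) \left(- \frac{1}{500}\right) = \frac{233}{500} - \frac{\sqrt{7 - 6 \sqrt{157}}}{500}$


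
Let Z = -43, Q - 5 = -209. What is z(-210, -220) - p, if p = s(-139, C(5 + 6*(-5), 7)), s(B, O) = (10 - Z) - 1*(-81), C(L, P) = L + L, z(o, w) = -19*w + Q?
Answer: 3842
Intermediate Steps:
Q = -204 (Q = 5 - 209 = -204)
z(o, w) = -204 - 19*w (z(o, w) = -19*w - 204 = -204 - 19*w)
C(L, P) = 2*L
s(B, O) = 134 (s(B, O) = (10 - 1*(-43)) - 1*(-81) = (10 + 43) + 81 = 53 + 81 = 134)
p = 134
z(-210, -220) - p = (-204 - 19*(-220)) - 1*134 = (-204 + 4180) - 134 = 3976 - 134 = 3842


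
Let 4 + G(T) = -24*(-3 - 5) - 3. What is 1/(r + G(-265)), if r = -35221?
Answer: -1/35036 ≈ -2.8542e-5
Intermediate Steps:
G(T) = 185 (G(T) = -4 + (-24*(-3 - 5) - 3) = -4 + (-24*(-8) - 3) = -4 + (-6*(-32) - 3) = -4 + (192 - 3) = -4 + 189 = 185)
1/(r + G(-265)) = 1/(-35221 + 185) = 1/(-35036) = -1/35036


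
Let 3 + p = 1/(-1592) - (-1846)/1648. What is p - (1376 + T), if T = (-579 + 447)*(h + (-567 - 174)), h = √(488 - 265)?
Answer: -8132379921/81988 + 132*√223 ≈ -97219.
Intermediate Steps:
h = √223 ≈ 14.933
T = 97812 - 132*√223 (T = (-579 + 447)*(√223 + (-567 - 174)) = -132*(√223 - 741) = -132*(-741 + √223) = 97812 - 132*√223 ≈ 95841.)
p = -154177/81988 (p = -3 + (1/(-1592) - (-1846)/1648) = -3 + (-1/1592 - (-1846)/1648) = -3 + (-1/1592 - 1*(-923/824)) = -3 + (-1/1592 + 923/824) = -3 + 91787/81988 = -154177/81988 ≈ -1.8805)
p - (1376 + T) = -154177/81988 - (1376 + (97812 - 132*√223)) = -154177/81988 - (99188 - 132*√223) = -154177/81988 + (-99188 + 132*√223) = -8132379921/81988 + 132*√223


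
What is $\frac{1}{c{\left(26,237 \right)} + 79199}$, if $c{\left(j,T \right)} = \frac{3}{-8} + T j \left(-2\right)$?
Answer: $\frac{8}{534997} \approx 1.4953 \cdot 10^{-5}$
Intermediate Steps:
$c{\left(j,T \right)} = - \frac{3}{8} - 2 T j$ ($c{\left(j,T \right)} = 3 \left(- \frac{1}{8}\right) + T \left(- 2 j\right) = - \frac{3}{8} - 2 T j$)
$\frac{1}{c{\left(26,237 \right)} + 79199} = \frac{1}{\left(- \frac{3}{8} - 474 \cdot 26\right) + 79199} = \frac{1}{\left(- \frac{3}{8} - 12324\right) + 79199} = \frac{1}{- \frac{98595}{8} + 79199} = \frac{1}{\frac{534997}{8}} = \frac{8}{534997}$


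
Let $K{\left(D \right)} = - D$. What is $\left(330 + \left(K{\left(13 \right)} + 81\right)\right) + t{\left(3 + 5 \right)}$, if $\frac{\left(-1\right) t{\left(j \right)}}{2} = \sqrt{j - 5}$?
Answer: $398 - 2 \sqrt{3} \approx 394.54$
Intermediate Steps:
$t{\left(j \right)} = - 2 \sqrt{-5 + j}$ ($t{\left(j \right)} = - 2 \sqrt{j - 5} = - 2 \sqrt{-5 + j}$)
$\left(330 + \left(K{\left(13 \right)} + 81\right)\right) + t{\left(3 + 5 \right)} = \left(330 + \left(\left(-1\right) 13 + 81\right)\right) - 2 \sqrt{-5 + \left(3 + 5\right)} = \left(330 + \left(-13 + 81\right)\right) - 2 \sqrt{-5 + 8} = \left(330 + 68\right) - 2 \sqrt{3} = 398 - 2 \sqrt{3}$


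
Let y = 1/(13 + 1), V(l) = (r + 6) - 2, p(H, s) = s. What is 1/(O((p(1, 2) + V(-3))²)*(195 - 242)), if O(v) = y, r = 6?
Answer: -14/47 ≈ -0.29787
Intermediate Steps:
V(l) = 10 (V(l) = (6 + 6) - 2 = 12 - 2 = 10)
y = 1/14 ≈ 0.071429
O(v) = 1/14
1/(O((p(1, 2) + V(-3))²)*(195 - 242)) = 1/((195 - 242)/14) = 1/((1/14)*(-47)) = 1/(-47/14) = -14/47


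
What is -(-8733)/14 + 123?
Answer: 10455/14 ≈ 746.79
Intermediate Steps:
-(-8733)/14 + 123 = -123*(-71/14) + 123 = 8733/14 + 123 = 10455/14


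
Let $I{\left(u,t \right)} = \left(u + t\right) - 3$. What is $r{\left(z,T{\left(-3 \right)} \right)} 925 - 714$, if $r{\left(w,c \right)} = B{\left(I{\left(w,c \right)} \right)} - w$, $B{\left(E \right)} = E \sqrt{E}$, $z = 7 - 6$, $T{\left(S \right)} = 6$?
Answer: $5761$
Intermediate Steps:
$I{\left(u,t \right)} = -3 + t + u$ ($I{\left(u,t \right)} = \left(t + u\right) - 3 = -3 + t + u$)
$z = 1$ ($z = 7 - 6 = 1$)
$B{\left(E \right)} = E^{\frac{3}{2}}$
$r{\left(w,c \right)} = \left(-3 + c + w\right)^{\frac{3}{2}} - w$
$r{\left(z,T{\left(-3 \right)} \right)} 925 - 714 = \left(\left(-3 + 6 + 1\right)^{\frac{3}{2}} - 1\right) 925 - 714 = \left(4^{\frac{3}{2}} - 1\right) 925 - 714 = \left(8 - 1\right) 925 - 714 = 7 \cdot 925 - 714 = 6475 - 714 = 5761$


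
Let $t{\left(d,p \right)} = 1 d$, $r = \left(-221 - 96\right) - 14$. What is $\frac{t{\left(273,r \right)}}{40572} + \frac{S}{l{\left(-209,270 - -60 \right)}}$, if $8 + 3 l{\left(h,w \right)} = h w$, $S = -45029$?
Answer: $\frac{18706057}{9518964} \approx 1.9651$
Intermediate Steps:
$r = -331$ ($r = -317 - 14 = -331$)
$l{\left(h,w \right)} = - \frac{8}{3} + \frac{h w}{3}$
$t{\left(d,p \right)} = d$
$\frac{t{\left(273,r \right)}}{40572} + \frac{S}{l{\left(-209,270 - -60 \right)}} = \frac{273}{40572} - \frac{45029}{- \frac{8}{3} + \frac{1}{3} \left(-209\right) \left(270 - -60\right)} = 273 \cdot \frac{1}{40572} - \frac{45029}{- \frac{8}{3} + \frac{1}{3} \left(-209\right) \left(270 + 60\right)} = \frac{13}{1932} - \frac{45029}{- \frac{8}{3} + \frac{1}{3} \left(-209\right) 330} = \frac{13}{1932} - \frac{45029}{- \frac{8}{3} - 22990} = \frac{13}{1932} - \frac{45029}{- \frac{68978}{3}} = \frac{13}{1932} - - \frac{135087}{68978} = \frac{13}{1932} + \frac{135087}{68978} = \frac{18706057}{9518964}$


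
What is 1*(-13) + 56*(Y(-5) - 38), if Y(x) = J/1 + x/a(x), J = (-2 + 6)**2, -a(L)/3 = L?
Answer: -3791/3 ≈ -1263.7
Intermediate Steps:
a(L) = -3*L
J = 16 (J = 4**2 = 16)
Y(x) = 47/3 (Y(x) = 16/1 + x/((-3*x)) = 16*1 + x*(-1/(3*x)) = 16 - 1/3 = 47/3)
1*(-13) + 56*(Y(-5) - 38) = 1*(-13) + 56*(47/3 - 38) = -13 + 56*(-67/3) = -13 - 3752/3 = -3791/3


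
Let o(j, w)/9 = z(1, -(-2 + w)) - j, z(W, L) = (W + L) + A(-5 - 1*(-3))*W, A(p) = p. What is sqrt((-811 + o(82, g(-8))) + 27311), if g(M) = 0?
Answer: sqrt(25771) ≈ 160.53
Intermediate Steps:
z(W, L) = L - W (z(W, L) = (W + L) + (-5 - 1*(-3))*W = (L + W) + (-5 + 3)*W = (L + W) - 2*W = L - W)
o(j, w) = 9 - 9*j - 9*w (o(j, w) = 9*((-(-2 + w) - 1*1) - j) = 9*(((2 - w) - 1) - j) = 9*((1 - w) - j) = 9*(1 - j - w) = 9 - 9*j - 9*w)
sqrt((-811 + o(82, g(-8))) + 27311) = sqrt((-811 + (9 - 9*82 - 9*0)) + 27311) = sqrt((-811 + (9 - 738 + 0)) + 27311) = sqrt((-811 - 729) + 27311) = sqrt(-1540 + 27311) = sqrt(25771)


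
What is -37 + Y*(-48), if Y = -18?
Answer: 827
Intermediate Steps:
-37 + Y*(-48) = -37 - 18*(-48) = -37 + 864 = 827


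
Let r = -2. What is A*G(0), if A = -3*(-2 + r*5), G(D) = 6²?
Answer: 1296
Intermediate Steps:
G(D) = 36
A = 36 (A = -3*(-2 - 2*5) = -3*(-2 - 10) = -3*(-12) = 36)
A*G(0) = 36*36 = 1296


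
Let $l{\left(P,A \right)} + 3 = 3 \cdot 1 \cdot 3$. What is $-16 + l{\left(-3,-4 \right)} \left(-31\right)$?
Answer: $-202$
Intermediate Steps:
$l{\left(P,A \right)} = 6$ ($l{\left(P,A \right)} = -3 + 3 \cdot 1 \cdot 3 = -3 + 3 \cdot 3 = -3 + 9 = 6$)
$-16 + l{\left(-3,-4 \right)} \left(-31\right) = -16 + 6 \left(-31\right) = -16 - 186 = -202$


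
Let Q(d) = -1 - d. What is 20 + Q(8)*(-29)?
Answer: 281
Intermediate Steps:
20 + Q(8)*(-29) = 20 + (-1 - 1*8)*(-29) = 20 + (-1 - 8)*(-29) = 20 - 9*(-29) = 20 + 261 = 281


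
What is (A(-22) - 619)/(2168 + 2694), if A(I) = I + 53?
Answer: -294/2431 ≈ -0.12094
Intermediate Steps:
A(I) = 53 + I
(A(-22) - 619)/(2168 + 2694) = ((53 - 22) - 619)/(2168 + 2694) = (31 - 619)/4862 = -588*1/4862 = -294/2431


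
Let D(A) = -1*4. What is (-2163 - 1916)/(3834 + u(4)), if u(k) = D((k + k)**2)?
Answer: -4079/3830 ≈ -1.0650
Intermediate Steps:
D(A) = -4
u(k) = -4
(-2163 - 1916)/(3834 + u(4)) = (-2163 - 1916)/(3834 - 4) = -4079/3830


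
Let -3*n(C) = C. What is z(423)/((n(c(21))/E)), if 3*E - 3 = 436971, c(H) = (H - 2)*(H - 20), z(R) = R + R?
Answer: -369680004/19 ≈ -1.9457e+7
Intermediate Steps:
z(R) = 2*R
c(H) = (-20 + H)*(-2 + H) (c(H) = (-2 + H)*(-20 + H) = (-20 + H)*(-2 + H))
n(C) = -C/3
E = 145658 (E = 1 + (1/3)*436971 = 1 + 145657 = 145658)
z(423)/((n(c(21))/E)) = (2*423)/((-(40 + 21**2 - 22*21)/3/145658)) = 846/((-(40 + 441 - 462)/3*(1/145658))) = 846/((-1/3*19*(1/145658))) = 846/((-19/3*1/145658)) = 846/(-19/436974) = 846*(-436974/19) = -369680004/19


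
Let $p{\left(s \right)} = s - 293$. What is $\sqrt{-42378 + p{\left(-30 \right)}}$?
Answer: $i \sqrt{42701} \approx 206.64 i$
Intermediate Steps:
$p{\left(s \right)} = -293 + s$ ($p{\left(s \right)} = s - 293 = -293 + s$)
$\sqrt{-42378 + p{\left(-30 \right)}} = \sqrt{-42378 - 323} = \sqrt{-42701} = i \sqrt{42701}$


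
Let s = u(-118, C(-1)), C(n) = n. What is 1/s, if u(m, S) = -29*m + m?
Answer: 1/3304 ≈ 0.00030266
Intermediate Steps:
u(m, S) = -28*m
s = 3304 (s = -28*(-118) = 3304)
1/s = 1/3304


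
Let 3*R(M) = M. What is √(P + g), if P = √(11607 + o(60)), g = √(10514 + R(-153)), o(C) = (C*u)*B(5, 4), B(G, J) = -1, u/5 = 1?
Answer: √(√10463 + √11307) ≈ 14.444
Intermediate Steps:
u = 5 (u = 5*1 = 5)
R(M) = M/3
o(C) = -5*C (o(C) = (C*5)*(-1) = (5*C)*(-1) = -5*C)
g = √10463 (g = √(10514 + (⅓)*(-153)) = √(10514 - 51) = √10463 ≈ 102.29)
P = √11307 (P = √(11607 - 5*60) = √(11607 - 300) = √11307 ≈ 106.33)
√(P + g) = √(√11307 + √10463) = √(√10463 + √11307)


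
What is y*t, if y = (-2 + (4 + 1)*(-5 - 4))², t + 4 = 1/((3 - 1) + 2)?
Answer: -33135/4 ≈ -8283.8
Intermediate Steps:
t = -15/4 (t = -4 + 1/((3 - 1) + 2) = -4 + 1/(2 + 2) = -4 + 1/4 = -4 + ¼ = -15/4 ≈ -3.7500)
y = 2209 (y = (-2 + 5*(-9))² = (-2 - 45)² = (-47)² = 2209)
y*t = 2209*(-15/4) = -33135/4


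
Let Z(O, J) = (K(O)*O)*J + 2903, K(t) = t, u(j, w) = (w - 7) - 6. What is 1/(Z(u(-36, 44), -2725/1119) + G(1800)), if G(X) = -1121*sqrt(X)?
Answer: -176167527/707983442442494 - 21055087215*sqrt(2)/1415966884884988 ≈ -2.1278e-5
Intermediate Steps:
u(j, w) = -13 + w (u(j, w) = (-7 + w) - 6 = -13 + w)
Z(O, J) = 2903 + J*O**2 (Z(O, J) = (O*O)*J + 2903 = O**2*J + 2903 = J*O**2 + 2903 = 2903 + J*O**2)
1/(Z(u(-36, 44), -2725/1119) + G(1800)) = 1/((2903 + (-2725/1119)*(-13 + 44)**2) - 33630*sqrt(2)) = 1/((2903 - 2725*1/1119*31**2) - 33630*sqrt(2)) = 1/((2903 - 2725/1119*961) - 33630*sqrt(2)) = 1/((2903 - 2618725/1119) - 33630*sqrt(2)) = 1/(629732/1119 - 33630*sqrt(2))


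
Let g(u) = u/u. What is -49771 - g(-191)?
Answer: -49772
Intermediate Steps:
g(u) = 1
-49771 - g(-191) = -49771 - 1*1 = -49771 - 1 = -49772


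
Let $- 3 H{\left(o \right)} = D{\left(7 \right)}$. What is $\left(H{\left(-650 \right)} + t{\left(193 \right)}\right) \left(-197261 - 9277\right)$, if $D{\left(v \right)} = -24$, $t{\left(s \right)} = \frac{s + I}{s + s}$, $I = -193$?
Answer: $-1652304$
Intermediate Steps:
$t{\left(s \right)} = \frac{-193 + s}{2 s}$ ($t{\left(s \right)} = \frac{s - 193}{s + s} = \frac{-193 + s}{2 s}$)
$H{\left(o \right)} = 8$ ($H{\left(o \right)} = \left(- \frac{1}{3}\right) \left(-24\right) = 8$)
$\left(H{\left(-650 \right)} + t{\left(193 \right)}\right) \left(-197261 - 9277\right) = \left(8 + \frac{-193 + 193}{2 \cdot 193}\right) \left(-197261 - 9277\right) = \left(8 + \frac{1}{2} \cdot \frac{1}{193} \cdot 0\right) \left(-206538\right) = \left(8 + 0\right) \left(-206538\right) = 8 \left(-206538\right) = -1652304$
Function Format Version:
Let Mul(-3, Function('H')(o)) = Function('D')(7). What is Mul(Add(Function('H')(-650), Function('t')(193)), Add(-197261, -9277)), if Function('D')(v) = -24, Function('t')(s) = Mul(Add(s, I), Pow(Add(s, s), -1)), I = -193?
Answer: -1652304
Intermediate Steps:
Function('t')(s) = Mul(Rational(1, 2), Pow(s, -1), Add(-193, s)) (Function('t')(s) = Mul(Add(s, -193), Pow(Add(s, s), -1)) = Mul(Add(-193, s), Pow(Mul(2, s), -1)) = Mul(Add(-193, s), Mul(Rational(1, 2), Pow(s, -1))) = Mul(Rational(1, 2), Pow(s, -1), Add(-193, s)))
Function('H')(o) = 8 (Function('H')(o) = Mul(Rational(-1, 3), -24) = 8)
Mul(Add(Function('H')(-650), Function('t')(193)), Add(-197261, -9277)) = Mul(Add(8, Mul(Rational(1, 2), Pow(193, -1), Add(-193, 193))), Add(-197261, -9277)) = Mul(Add(8, Mul(Rational(1, 2), Rational(1, 193), 0)), -206538) = Mul(Add(8, 0), -206538) = Mul(8, -206538) = -1652304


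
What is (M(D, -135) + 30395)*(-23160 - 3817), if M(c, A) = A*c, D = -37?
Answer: -954716030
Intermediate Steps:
(M(D, -135) + 30395)*(-23160 - 3817) = (-135*(-37) + 30395)*(-23160 - 3817) = (4995 + 30395)*(-26977) = 35390*(-26977) = -954716030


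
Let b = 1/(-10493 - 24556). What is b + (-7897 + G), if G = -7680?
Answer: -545958274/35049 ≈ -15577.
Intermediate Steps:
b = -1/35049 (b = 1/(-35049) = -1/35049 ≈ -2.8531e-5)
b + (-7897 + G) = -1/35049 + (-7897 - 7680) = -1/35049 - 15577 = -545958274/35049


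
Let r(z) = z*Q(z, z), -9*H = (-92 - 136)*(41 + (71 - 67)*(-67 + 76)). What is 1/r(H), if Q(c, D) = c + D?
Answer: 9/68491808 ≈ 1.3140e-7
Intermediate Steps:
H = 5852/3 (H = -(-92 - 136)*(41 + (71 - 67)*(-67 + 76))/9 = -(-76)*(41 + 4*9)/3 = -(-76)*(41 + 36)/3 = -(-76)*77/3 = -⅑*(-17556) = 5852/3 ≈ 1950.7)
Q(c, D) = D + c
r(z) = 2*z² (r(z) = z*(z + z) = z*(2*z) = 2*z²)
1/r(H) = 1/(2*(5852/3)²) = 1/(2*(34245904/9)) = 1/(68491808/9) = 9/68491808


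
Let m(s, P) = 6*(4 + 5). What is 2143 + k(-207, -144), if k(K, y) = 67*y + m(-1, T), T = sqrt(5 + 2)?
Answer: -7451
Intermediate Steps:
T = sqrt(7) ≈ 2.6458
m(s, P) = 54 (m(s, P) = 6*9 = 54)
k(K, y) = 54 + 67*y (k(K, y) = 67*y + 54 = 54 + 67*y)
2143 + k(-207, -144) = 2143 + (54 + 67*(-144)) = 2143 + (54 - 9648) = 2143 - 9594 = -7451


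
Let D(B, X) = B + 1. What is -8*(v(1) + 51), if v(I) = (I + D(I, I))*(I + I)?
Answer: -456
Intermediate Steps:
D(B, X) = 1 + B
v(I) = 2*I*(1 + 2*I) (v(I) = (I + (1 + I))*(I + I) = (1 + 2*I)*(2*I) = 2*I*(1 + 2*I))
-8*(v(1) + 51) = -8*(2*1*(1 + 2*1) + 51) = -8*(2*1*(1 + 2) + 51) = -8*(2*1*3 + 51) = -8*(6 + 51) = -8*57 = -456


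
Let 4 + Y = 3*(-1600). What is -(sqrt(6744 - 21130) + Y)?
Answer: 4804 - I*sqrt(14386) ≈ 4804.0 - 119.94*I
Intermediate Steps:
Y = -4804 (Y = -4 + 3*(-1600) = -4 - 4800 = -4804)
-(sqrt(6744 - 21130) + Y) = -(sqrt(6744 - 21130) - 4804) = -(sqrt(-14386) - 4804) = -(I*sqrt(14386) - 4804) = -(-4804 + I*sqrt(14386)) = 4804 - I*sqrt(14386)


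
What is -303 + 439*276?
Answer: 120861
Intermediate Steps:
-303 + 439*276 = -303 + 121164 = 120861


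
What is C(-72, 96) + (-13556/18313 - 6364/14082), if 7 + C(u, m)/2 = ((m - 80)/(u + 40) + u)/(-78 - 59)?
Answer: -249673477303/17665031121 ≈ -14.134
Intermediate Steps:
C(u, m) = -14 - 2*u/137 - 2*(-80 + m)/(137*(40 + u)) (C(u, m) = -14 + 2*(((m - 80)/(u + 40) + u)/(-78 - 59)) = -14 + 2*(((-80 + m)/(40 + u) + u)/(-137)) = -14 + 2*(((-80 + m)/(40 + u) + u)*(-1/137)) = -14 + 2*((u + (-80 + m)/(40 + u))*(-1/137)) = -14 + 2*(-u/137 - (-80 + m)/(137*(40 + u))) = -14 + (-2*u/137 - 2*(-80 + m)/(137*(40 + u))) = -14 - 2*u/137 - 2*(-80 + m)/(137*(40 + u)))
C(-72, 96) + (-13556/18313 - 6364/14082) = 2*(-38280 - 1*96 - 1*(-72)**2 - 999*(-72))/(137*(40 - 72)) + (-13556/18313 - 6364/14082) = (2/137)*(-38280 - 96 - 1*5184 + 71928)/(-32) + (-13556*1/18313 - 6364*1/14082) = (2/137)*(-1/32)*(-38280 - 96 - 5184 + 71928) + (-13556/18313 - 3182/7041) = (2/137)*(-1/32)*28368 - 153719762/128941833 = -1773/137 - 153719762/128941833 = -249673477303/17665031121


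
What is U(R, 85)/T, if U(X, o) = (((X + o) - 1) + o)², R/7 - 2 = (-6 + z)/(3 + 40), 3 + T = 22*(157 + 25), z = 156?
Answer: 79548561/7397849 ≈ 10.753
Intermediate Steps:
T = 4001 (T = -3 + 22*(157 + 25) = -3 + 22*182 = -3 + 4004 = 4001)
R = 1652/43 (R = 14 + 7*((-6 + 156)/(3 + 40)) = 14 + 7*(150/43) = 14 + 1050/43 = 1652/43 ≈ 38.419)
U(X, o) = (-1 + X + 2*o)² (U(X, o) = ((-1 + X + o) + o)² = (-1 + X + 2*o)²)
U(R, 85)/T = (-1 + 1652/43 + 2*85)²/4001 = (-1 + 1652/43 + 170)²*(1/4001) = (8919/43)²*(1/4001) = (79548561/1849)*(1/4001) = 79548561/7397849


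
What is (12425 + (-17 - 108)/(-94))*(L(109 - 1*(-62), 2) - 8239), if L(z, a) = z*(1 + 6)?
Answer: -4112792075/47 ≈ -8.7506e+7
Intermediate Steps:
L(z, a) = 7*z (L(z, a) = z*7 = 7*z)
(12425 + (-17 - 108)/(-94))*(L(109 - 1*(-62), 2) - 8239) = (12425 + (-17 - 108)/(-94))*(7*(109 - 1*(-62)) - 8239) = (12425 - 1/94*(-125))*(7*(109 + 62) - 8239) = (12425 + 125/94)*(7*171 - 8239) = 1168075*(1197 - 8239)/94 = (1168075/94)*(-7042) = -4112792075/47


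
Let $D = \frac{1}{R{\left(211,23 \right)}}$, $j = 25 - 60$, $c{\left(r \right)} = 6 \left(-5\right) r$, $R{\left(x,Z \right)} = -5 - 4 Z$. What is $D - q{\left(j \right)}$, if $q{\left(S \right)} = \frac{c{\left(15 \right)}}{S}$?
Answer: $- \frac{8737}{679} \approx -12.867$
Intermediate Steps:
$c{\left(r \right)} = - 30 r$
$j = -35$
$q{\left(S \right)} = - \frac{450}{S}$ ($q{\left(S \right)} = \frac{\left(-30\right) 15}{S} = - \frac{450}{S}$)
$D = - \frac{1}{97}$ ($D = \frac{1}{-5 - 92} = \frac{1}{-97} = - \frac{1}{97} \approx -0.010309$)
$D - q{\left(j \right)} = - \frac{1}{97} - - \frac{450}{-35} = - \frac{1}{97} - \left(-450\right) \left(- \frac{1}{35}\right) = - \frac{1}{97} - \frac{90}{7} = - \frac{8737}{679}$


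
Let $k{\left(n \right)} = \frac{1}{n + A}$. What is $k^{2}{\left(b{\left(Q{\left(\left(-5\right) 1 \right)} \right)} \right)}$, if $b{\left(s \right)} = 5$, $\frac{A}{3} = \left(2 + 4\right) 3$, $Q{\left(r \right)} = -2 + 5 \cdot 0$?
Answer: $\frac{1}{3481} \approx 0.00028727$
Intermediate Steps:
$Q{\left(r \right)} = -2$ ($Q{\left(r \right)} = -2 + 0 = -2$)
$A = 54$ ($A = 3 \left(2 + 4\right) 3 = 3 \cdot 6 \cdot 3 = 3 \cdot 18 = 54$)
$k{\left(n \right)} = \frac{1}{54 + n}$ ($k{\left(n \right)} = \frac{1}{n + 54} = \frac{1}{54 + n}$)
$k^{2}{\left(b{\left(Q{\left(\left(-5\right) 1 \right)} \right)} \right)} = \left(\frac{1}{54 + 5}\right)^{2} = \left(\frac{1}{59}\right)^{2} = \frac{1}{3481}$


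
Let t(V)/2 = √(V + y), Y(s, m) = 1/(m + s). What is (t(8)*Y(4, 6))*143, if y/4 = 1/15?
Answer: 286*√465/75 ≈ 82.230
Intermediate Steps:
y = 4/15 ≈ 0.26667
t(V) = 2*√(4/15 + V) (t(V) = 2*√(V + 4/15) = 2*√(4/15 + V))
(t(8)*Y(4, 6))*143 = ((2*√(60 + 225*8)/15)/(6 + 4))*143 = ((2*√(60 + 1800)/15)/10)*143 = ((2*√1860/15)*(⅒))*143 = ((2*(2*√465)/15)*(⅒))*143 = ((4*√465/15)*(⅒))*143 = (2*√465/75)*143 = 286*√465/75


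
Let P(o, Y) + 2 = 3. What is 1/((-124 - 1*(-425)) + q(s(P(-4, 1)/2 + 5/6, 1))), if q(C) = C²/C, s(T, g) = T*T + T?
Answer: 9/2737 ≈ 0.0032883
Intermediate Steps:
P(o, Y) = 1 (P(o, Y) = -2 + 3 = 1)
s(T, g) = T + T² (s(T, g) = T² + T = T + T²)
q(C) = C
1/((-124 - 1*(-425)) + q(s(P(-4, 1)/2 + 5/6, 1))) = 1/((-124 - 1*(-425)) + (1/2 + 5/6)*(1 + (1/2 + 5/6))) = 1/((-124 + 425) + (1*(½) + 5*(⅙))*(1 + (1*(½) + 5*(⅙)))) = 1/(301 + (½ + ⅚)*(1 + (½ + ⅚))) = 1/(301 + 4*(1 + 4/3)/3) = 1/(301 + (4/3)*(7/3)) = 1/(301 + 28/9) = 1/(2737/9) = 9/2737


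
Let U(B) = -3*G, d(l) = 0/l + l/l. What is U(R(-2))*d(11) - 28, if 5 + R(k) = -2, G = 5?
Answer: -43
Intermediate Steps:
R(k) = -7 (R(k) = -5 - 2 = -7)
d(l) = 1 (d(l) = 0 + 1 = 1)
U(B) = -15 (U(B) = -3*5 = -15)
U(R(-2))*d(11) - 28 = -15*1 - 28 = -15 - 28 = -43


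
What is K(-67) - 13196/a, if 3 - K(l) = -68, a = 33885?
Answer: 2392639/33885 ≈ 70.611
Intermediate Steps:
K(l) = 71 (K(l) = 3 - 1*(-68) = 3 + 68 = 71)
K(-67) - 13196/a = 71 - 13196/33885 = 2392639/33885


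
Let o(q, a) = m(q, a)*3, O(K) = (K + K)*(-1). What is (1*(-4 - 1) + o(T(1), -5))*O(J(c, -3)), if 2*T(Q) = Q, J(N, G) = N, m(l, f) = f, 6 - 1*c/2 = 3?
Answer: 240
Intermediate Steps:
c = 6 (c = 12 - 2*3 = 12 - 6 = 6)
T(Q) = Q/2
O(K) = -2*K (O(K) = (2*K)*(-1) = -2*K)
o(q, a) = 3*a (o(q, a) = a*3 = 3*a)
(1*(-4 - 1) + o(T(1), -5))*O(J(c, -3)) = (1*(-4 - 1) + 3*(-5))*(-2*6) = (1*(-5) - 15)*(-12) = (-5 - 15)*(-12) = -20*(-12) = 240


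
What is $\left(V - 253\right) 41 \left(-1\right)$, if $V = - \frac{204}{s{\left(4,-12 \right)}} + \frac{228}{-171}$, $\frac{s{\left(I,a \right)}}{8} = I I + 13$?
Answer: $\frac{1820687}{174} \approx 10464.0$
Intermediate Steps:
$s{\left(I,a \right)} = 104 + 8 I^{2}$ ($s{\left(I,a \right)} = 8 \left(I I + 13\right) = 8 \left(I^{2} + 13\right) = 8 \left(13 + I^{2}\right) = 104 + 8 I^{2}$)
$V = - \frac{385}{174}$ ($V = - \frac{204}{104 + 8 \cdot 4^{2}} + \frac{228}{-171} = - \frac{204}{104 + 8 \cdot 16} + 228 \left(- \frac{1}{171}\right) = - \frac{204}{104 + 128} - \frac{4}{3} = - \frac{204}{232} - \frac{4}{3} = \left(-204\right) \frac{1}{232} - \frac{4}{3} = - \frac{51}{58} - \frac{4}{3} = - \frac{385}{174} \approx -2.2126$)
$\left(V - 253\right) 41 \left(-1\right) = \left(- \frac{385}{174} - 253\right) 41 \left(-1\right) = \left(- \frac{44407}{174}\right) \left(-41\right) = \frac{1820687}{174}$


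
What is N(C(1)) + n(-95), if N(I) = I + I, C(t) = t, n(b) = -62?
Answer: -60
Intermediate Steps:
N(I) = 2*I
N(C(1)) + n(-95) = 2*1 - 62 = 2 - 62 = -60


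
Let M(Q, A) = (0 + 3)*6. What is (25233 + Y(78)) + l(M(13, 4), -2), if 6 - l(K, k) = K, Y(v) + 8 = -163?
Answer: 25050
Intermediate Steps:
Y(v) = -171 (Y(v) = -8 - 163 = -171)
M(Q, A) = 18 (M(Q, A) = 3*6 = 18)
l(K, k) = 6 - K
(25233 + Y(78)) + l(M(13, 4), -2) = (25233 - 171) + (6 - 1*18) = 25062 + (6 - 18) = 25062 - 12 = 25050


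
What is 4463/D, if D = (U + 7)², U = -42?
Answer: 4463/1225 ≈ 3.6433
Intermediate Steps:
D = 1225 (D = (-42 + 7)² = (-35)² = 1225)
4463/D = 4463/1225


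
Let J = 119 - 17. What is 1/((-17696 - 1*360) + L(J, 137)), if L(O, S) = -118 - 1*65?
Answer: -1/18239 ≈ -5.4828e-5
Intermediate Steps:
J = 102
L(O, S) = -183 (L(O, S) = -118 - 65 = -183)
1/((-17696 - 1*360) + L(J, 137)) = 1/((-17696 - 1*360) - 183) = 1/((-17696 - 360) - 183) = 1/(-18056 - 183) = 1/(-18239) = -1/18239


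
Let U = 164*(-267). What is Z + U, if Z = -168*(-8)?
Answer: -42444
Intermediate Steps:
Z = 1344
U = -43788
Z + U = 1344 - 43788 = -42444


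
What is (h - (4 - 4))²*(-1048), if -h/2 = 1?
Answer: -4192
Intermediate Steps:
h = -2 (h = -2*1 = -2)
(h - (4 - 4))²*(-1048) = (-2 - (4 - 4))²*(-1048) = (-2 - 1*0)²*(-1048) = (-2 + 0)²*(-1048) = (-2)²*(-1048) = 4*(-1048) = -4192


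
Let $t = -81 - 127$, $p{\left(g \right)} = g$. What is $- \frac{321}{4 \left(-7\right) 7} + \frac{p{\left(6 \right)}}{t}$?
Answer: $\frac{8199}{5096} \approx 1.6089$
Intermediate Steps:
$t = -208$ ($t = -81 - 127 = -208$)
$- \frac{321}{4 \left(-7\right) 7} + \frac{p{\left(6 \right)}}{t} = - \frac{321}{4 \left(-7\right) 7} + \frac{6}{-208} = - \frac{321}{\left(-28\right) 7} + 6 \left(- \frac{1}{208}\right) = - \frac{321}{-196} - \frac{3}{104} = \left(-321\right) \left(- \frac{1}{196}\right) - \frac{3}{104} = \frac{321}{196} - \frac{3}{104} = \frac{8199}{5096}$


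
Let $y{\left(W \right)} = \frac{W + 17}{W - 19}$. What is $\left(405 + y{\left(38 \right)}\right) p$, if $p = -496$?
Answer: $- \frac{3844000}{19} \approx -2.0232 \cdot 10^{5}$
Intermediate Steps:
$y{\left(W \right)} = \frac{17 + W}{-19 + W}$
$\left(405 + y{\left(38 \right)}\right) p = \left(405 + \frac{17 + 38}{-19 + 38}\right) \left(-496\right) = \left(405 + \frac{1}{19} \cdot 55\right) \left(-496\right) = \left(405 + \frac{55}{19}\right) \left(-496\right) = \frac{7750}{19} \left(-496\right) = - \frac{3844000}{19}$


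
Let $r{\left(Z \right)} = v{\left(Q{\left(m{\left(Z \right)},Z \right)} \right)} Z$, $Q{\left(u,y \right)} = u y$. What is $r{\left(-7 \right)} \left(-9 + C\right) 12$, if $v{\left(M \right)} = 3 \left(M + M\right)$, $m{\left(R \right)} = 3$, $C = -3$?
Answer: $-127008$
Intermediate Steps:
$v{\left(M \right)} = 6 M$ ($v{\left(M \right)} = 3 \cdot 2 M = 6 M$)
$r{\left(Z \right)} = 18 Z^{2}$ ($r{\left(Z \right)} = 6 \cdot 3 Z Z = 18 Z Z = 18 Z^{2}$)
$r{\left(-7 \right)} \left(-9 + C\right) 12 = 18 \left(-7\right)^{2} \left(-9 - 3\right) 12 = 18 \cdot 49 \left(\left(-12\right) 12\right) = 882 \left(-144\right) = -127008$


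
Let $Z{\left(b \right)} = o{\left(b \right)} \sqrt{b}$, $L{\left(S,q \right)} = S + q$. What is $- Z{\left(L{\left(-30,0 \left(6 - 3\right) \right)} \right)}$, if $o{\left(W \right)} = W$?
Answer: $30 i \sqrt{30} \approx 164.32 i$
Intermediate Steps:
$Z{\left(b \right)} = b^{\frac{3}{2}}$ ($Z{\left(b \right)} = b \sqrt{b} = b^{\frac{3}{2}}$)
$- Z{\left(L{\left(-30,0 \left(6 - 3\right) \right)} \right)} = - \left(-30 + 0 \left(6 - 3\right)\right)^{\frac{3}{2}} = - \left(-30 + 0 \cdot 3\right)^{\frac{3}{2}} = - \left(-30 + 0\right)^{\frac{3}{2}} = - \left(-30\right)^{\frac{3}{2}} = - \left(-30\right) i \sqrt{30} = 30 i \sqrt{30}$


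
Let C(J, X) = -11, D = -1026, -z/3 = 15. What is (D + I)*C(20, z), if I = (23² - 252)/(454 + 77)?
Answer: 5989819/531 ≈ 11280.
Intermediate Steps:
z = -45 (z = -3*15 = -45)
I = 277/531 (I = (529 - 252)/531 = 277*(1/531) = 277/531 ≈ 0.52166)
(D + I)*C(20, z) = (-1026 + 277/531)*(-11) = -544529/531*(-11) = 5989819/531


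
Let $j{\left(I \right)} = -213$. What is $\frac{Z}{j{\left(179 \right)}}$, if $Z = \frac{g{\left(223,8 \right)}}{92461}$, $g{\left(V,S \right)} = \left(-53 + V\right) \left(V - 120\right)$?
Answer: $- \frac{17510}{19694193} \approx -0.00088909$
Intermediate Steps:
$g{\left(V,S \right)} = \left(-120 + V\right) \left(-53 + V\right)$ ($g{\left(V,S \right)} = \left(-53 + V\right) \left(-120 + V\right) = \left(-120 + V\right) \left(-53 + V\right)$)
$Z = \frac{17510}{92461}$ ($Z = \frac{6360 + 223^{2} - 38579}{92461} = \left(6360 + 49729 - 38579\right) \frac{1}{92461} = 17510 \cdot \frac{1}{92461} = \frac{17510}{92461} \approx 0.18938$)
$\frac{Z}{j{\left(179 \right)}} = \frac{17510}{92461 \left(-213\right)} = \frac{17510}{92461} \left(- \frac{1}{213}\right) = - \frac{17510}{19694193}$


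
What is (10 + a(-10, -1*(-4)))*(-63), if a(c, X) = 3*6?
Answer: -1764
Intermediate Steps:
a(c, X) = 18
(10 + a(-10, -1*(-4)))*(-63) = (10 + 18)*(-63) = 28*(-63) = -1764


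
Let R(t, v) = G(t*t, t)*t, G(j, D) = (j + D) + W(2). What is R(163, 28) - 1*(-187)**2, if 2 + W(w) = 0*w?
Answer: 4322021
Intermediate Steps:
W(w) = -2 (W(w) = -2 + 0*w = -2 + 0 = -2)
G(j, D) = -2 + D + j (G(j, D) = (j + D) - 2 = (D + j) - 2 = -2 + D + j)
R(t, v) = t*(-2 + t + t**2) (R(t, v) = (-2 + t + t*t)*t = (-2 + t + t**2)*t = t*(-2 + t + t**2))
R(163, 28) - 1*(-187)**2 = 163*(-2 + 163 + 163**2) - 1*(-187)**2 = 163*(-2 + 163 + 26569) - 1*34969 = 163*26730 - 34969 = 4356990 - 34969 = 4322021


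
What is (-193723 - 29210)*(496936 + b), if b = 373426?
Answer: -194032411746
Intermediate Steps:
(-193723 - 29210)*(496936 + b) = (-193723 - 29210)*(496936 + 373426) = -222933*870362 = -194032411746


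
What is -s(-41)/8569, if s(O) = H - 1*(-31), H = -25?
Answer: -6/8569 ≈ -0.00070020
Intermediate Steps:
s(O) = 6 (s(O) = -25 - 1*(-31) = -25 + 31 = 6)
-s(-41)/8569 = -6/8569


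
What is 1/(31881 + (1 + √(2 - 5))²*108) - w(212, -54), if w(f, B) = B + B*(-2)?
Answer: (-11664*√3 + 1709909*I)/(3*(-10555*I + 72*√3)) ≈ -54.0 - 3.7299e-7*I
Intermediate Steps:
w(f, B) = -B (w(f, B) = B - 2*B = -B)
1/(31881 + (1 + √(2 - 5))²*108) - w(212, -54) = 1/(31881 + (1 + √(2 - 5))²*108) - (-1)*(-54) = 1/(31881 + (1 + √(-3))²*108) - 1*54 = 1/(31881 + (1 + I*√3)²*108) - 54 = 1/(31881 + 108*(1 + I*√3)²) - 54 = -54 + 1/(31881 + 108*(1 + I*√3)²)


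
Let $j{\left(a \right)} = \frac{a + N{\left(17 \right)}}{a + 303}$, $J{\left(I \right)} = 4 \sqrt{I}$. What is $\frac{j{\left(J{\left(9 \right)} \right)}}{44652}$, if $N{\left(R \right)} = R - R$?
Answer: $\frac{1}{1172115} \approx 8.5316 \cdot 10^{-7}$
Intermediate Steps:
$N{\left(R \right)} = 0$
$j{\left(a \right)} = \frac{a}{303 + a}$ ($j{\left(a \right)} = \frac{a + 0}{a + 303} = \frac{a}{303 + a}$)
$\frac{j{\left(J{\left(9 \right)} \right)}}{44652} = \frac{4 \sqrt{9} \frac{1}{303 + 4 \sqrt{9}}}{44652} = \frac{4 \cdot 3}{303 + 4 \cdot 3} \cdot \frac{1}{44652} = \frac{12}{303 + 12} \cdot \frac{1}{44652} = \frac{12}{315} \cdot \frac{1}{44652} = 12 \cdot \frac{1}{315} \cdot \frac{1}{44652} = \frac{4}{105} \cdot \frac{1}{44652} = \frac{1}{1172115}$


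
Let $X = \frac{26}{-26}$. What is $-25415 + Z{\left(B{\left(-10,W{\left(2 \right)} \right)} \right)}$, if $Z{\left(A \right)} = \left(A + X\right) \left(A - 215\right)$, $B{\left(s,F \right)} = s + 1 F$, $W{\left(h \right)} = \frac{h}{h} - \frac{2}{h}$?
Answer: $-22940$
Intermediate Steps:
$X = -1$ ($X = 26 \left(- \frac{1}{26}\right) = -1$)
$W{\left(h \right)} = 1 - \frac{2}{h}$
$B{\left(s,F \right)} = F + s$ ($B{\left(s,F \right)} = s + F = F + s$)
$Z{\left(A \right)} = \left(-1 + A\right) \left(-215 + A\right)$ ($Z{\left(A \right)} = \left(A - 1\right) \left(A - 215\right) = \left(-1 + A\right) \left(-215 + A\right)$)
$-25415 + Z{\left(B{\left(-10,W{\left(2 \right)} \right)} \right)} = -25415 + \left(215 + \left(\frac{-2 + 2}{2} - 10\right)^{2} - 216 \left(\frac{-2 + 2}{2} - 10\right)\right) = -25415 + \left(215 + \left(\frac{1}{2} \cdot 0 - 10\right)^{2} - 216 \left(\frac{1}{2} \cdot 0 - 10\right)\right) = -25415 + \left(215 + \left(0 - 10\right)^{2} - 216 \left(0 - 10\right)\right) = -25415 + \left(215 + \left(-10\right)^{2} - -2160\right) = -25415 + \left(215 + 100 + 2160\right) = -25415 + 2475 = -22940$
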